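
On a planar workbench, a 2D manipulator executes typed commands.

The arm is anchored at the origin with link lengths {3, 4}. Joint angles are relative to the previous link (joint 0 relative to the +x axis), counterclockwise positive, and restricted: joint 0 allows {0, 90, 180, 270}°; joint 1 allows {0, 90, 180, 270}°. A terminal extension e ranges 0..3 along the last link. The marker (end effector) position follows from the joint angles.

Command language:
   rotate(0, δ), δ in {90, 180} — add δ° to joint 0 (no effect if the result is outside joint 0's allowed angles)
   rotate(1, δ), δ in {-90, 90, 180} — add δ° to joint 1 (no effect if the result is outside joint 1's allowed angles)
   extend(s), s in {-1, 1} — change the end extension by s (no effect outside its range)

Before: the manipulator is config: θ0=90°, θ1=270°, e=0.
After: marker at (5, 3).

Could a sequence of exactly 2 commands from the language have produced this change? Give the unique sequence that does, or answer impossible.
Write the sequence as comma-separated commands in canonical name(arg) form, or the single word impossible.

extend(-1), extend(1)

key: running extend(1) before extend(-1) would end elsewhere — order is forced
initial: config: θ0=90°, θ1=270°, e=0
t=1 extend(-1) ⇒ config: θ0=90°, θ1=270°, e=0
t=2 extend(1) ⇒ config: θ0=90°, θ1=270°, e=1
no other 2-command option fits: unique.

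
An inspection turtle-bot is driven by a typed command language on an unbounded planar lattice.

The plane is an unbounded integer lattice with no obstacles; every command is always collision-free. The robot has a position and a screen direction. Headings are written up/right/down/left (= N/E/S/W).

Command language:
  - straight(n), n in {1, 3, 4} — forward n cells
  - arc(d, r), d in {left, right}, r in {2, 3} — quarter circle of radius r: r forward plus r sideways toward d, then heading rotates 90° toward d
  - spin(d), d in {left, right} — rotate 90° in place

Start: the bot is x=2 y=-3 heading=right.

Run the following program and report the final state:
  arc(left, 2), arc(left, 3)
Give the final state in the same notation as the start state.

start: x=2 y=-3 heading=right
t=1 arc(left, 2) ⇒ x=4 y=-1 heading=up
t=2 arc(left, 3) ⇒ x=1 y=2 heading=left

x=1 y=2 heading=left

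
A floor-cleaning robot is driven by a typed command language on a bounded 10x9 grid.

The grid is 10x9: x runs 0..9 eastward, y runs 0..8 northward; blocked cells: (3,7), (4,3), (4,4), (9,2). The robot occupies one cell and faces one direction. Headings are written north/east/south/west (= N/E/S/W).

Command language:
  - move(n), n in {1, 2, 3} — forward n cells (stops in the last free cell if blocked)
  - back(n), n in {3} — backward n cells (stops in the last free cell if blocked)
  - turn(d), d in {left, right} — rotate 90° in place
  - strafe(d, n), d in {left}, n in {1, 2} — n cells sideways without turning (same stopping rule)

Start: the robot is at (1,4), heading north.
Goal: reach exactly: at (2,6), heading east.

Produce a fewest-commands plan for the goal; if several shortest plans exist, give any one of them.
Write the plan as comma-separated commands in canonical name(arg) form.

turn(right), move(1), strafe(left, 2)

start: at (1,4), heading north
1. turn(right) → at (1,4), heading east
2. move(1) → at (2,4), heading east
3. strafe(left, 2) → at (2,6), heading east
no 2-step plan works, so 3 is optimal.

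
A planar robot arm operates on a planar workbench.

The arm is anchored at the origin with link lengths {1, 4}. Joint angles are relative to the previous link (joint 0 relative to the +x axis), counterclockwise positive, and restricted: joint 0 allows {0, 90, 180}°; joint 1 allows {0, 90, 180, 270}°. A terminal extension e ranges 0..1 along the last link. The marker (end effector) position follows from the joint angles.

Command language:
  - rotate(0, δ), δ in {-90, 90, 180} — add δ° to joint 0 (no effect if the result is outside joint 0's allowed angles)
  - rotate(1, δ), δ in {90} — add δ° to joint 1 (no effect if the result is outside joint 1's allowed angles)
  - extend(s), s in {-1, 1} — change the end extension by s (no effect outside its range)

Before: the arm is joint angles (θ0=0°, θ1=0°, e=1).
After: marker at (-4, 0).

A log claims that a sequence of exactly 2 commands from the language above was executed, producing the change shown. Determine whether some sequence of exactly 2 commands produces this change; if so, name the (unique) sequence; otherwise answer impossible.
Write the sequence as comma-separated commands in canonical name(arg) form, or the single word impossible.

start: joint angles (θ0=0°, θ1=0°, e=1)
step 1 (rotate(1, 90)): joint angles (θ0=0°, θ1=90°, e=1)
step 2 (rotate(1, 90)): joint angles (θ0=0°, θ1=180°, e=1)
all 36 alternatives checked — unique.

rotate(1, 90), rotate(1, 90)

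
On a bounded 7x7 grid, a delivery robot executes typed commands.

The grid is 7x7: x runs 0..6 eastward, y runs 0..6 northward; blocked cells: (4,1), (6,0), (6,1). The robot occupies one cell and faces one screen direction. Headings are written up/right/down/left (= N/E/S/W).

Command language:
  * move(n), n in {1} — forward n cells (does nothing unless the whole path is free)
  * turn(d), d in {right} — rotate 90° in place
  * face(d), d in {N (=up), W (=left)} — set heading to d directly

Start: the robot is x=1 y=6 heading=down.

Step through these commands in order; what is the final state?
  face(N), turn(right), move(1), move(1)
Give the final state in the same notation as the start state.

x=3 y=6 heading=right

from: x=1 y=6 heading=down
step 1 (face(N)): x=1 y=6 heading=up
step 2 (turn(right)): x=1 y=6 heading=right
step 3 (move(1)): x=2 y=6 heading=right
step 4 (move(1)): x=3 y=6 heading=right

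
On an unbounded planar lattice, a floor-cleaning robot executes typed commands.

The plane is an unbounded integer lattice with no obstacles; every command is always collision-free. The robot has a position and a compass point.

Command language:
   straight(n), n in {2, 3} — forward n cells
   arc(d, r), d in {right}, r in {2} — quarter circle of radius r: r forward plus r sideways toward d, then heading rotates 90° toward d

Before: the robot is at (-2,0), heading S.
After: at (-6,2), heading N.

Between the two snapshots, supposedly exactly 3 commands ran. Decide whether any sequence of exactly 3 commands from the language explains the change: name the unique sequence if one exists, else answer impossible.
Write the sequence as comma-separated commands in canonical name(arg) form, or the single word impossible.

arc(right, 2), arc(right, 2), straight(2)

key: running straight(2) before arc(right, 2) would end elsewhere — order is forced
from: at (-2,0), heading S
[1] after arc(right, 2): at (-4,-2), heading W
[2] after arc(right, 2): at (-6,0), heading N
[3] after straight(2): at (-6,2), heading N
no rival 3-sequence matches.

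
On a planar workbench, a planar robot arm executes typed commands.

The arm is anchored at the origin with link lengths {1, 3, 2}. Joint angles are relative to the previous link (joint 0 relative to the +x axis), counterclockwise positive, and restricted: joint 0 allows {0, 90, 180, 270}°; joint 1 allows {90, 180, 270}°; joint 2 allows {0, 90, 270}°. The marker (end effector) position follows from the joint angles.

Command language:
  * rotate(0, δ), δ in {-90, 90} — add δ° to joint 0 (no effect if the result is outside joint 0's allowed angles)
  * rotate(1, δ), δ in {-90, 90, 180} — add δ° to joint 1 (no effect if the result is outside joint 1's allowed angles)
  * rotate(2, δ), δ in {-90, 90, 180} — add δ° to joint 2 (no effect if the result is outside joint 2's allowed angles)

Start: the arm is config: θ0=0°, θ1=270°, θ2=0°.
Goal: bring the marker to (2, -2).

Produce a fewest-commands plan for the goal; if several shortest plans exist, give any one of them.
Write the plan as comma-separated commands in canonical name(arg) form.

rotate(1, -90), rotate(0, 90), rotate(2, 90)

t0: config: θ0=0°, θ1=270°, θ2=0°
step 1 (rotate(1, -90)): config: θ0=0°, θ1=180°, θ2=0°
step 2 (rotate(0, 90)): config: θ0=90°, θ1=180°, θ2=0°
step 3 (rotate(2, 90)): config: θ0=90°, θ1=180°, θ2=90°
no 2-step plan works, so 3 is optimal.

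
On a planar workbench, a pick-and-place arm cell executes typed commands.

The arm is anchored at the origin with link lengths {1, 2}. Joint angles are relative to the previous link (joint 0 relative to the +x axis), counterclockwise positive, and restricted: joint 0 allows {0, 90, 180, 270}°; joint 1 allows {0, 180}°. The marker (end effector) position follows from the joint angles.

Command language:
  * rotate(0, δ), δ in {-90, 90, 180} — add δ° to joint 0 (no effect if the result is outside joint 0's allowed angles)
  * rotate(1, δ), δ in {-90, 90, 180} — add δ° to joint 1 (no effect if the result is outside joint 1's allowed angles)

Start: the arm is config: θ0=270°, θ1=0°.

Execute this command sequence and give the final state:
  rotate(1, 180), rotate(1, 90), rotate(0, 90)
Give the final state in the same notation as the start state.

config: θ0=0°, θ1=180°

start: config: θ0=270°, θ1=0°
1. rotate(1, 180) → config: θ0=270°, θ1=180°
2. rotate(1, 90) → config: θ0=270°, θ1=180°
3. rotate(0, 90) → config: θ0=0°, θ1=180°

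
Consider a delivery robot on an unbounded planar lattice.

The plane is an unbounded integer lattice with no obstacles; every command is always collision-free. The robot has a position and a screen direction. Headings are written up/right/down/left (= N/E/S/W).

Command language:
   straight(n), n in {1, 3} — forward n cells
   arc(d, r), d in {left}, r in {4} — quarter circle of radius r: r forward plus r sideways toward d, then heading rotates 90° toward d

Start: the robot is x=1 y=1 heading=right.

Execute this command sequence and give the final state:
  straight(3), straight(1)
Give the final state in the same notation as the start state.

start: x=1 y=1 heading=right
t=1 straight(3) ⇒ x=4 y=1 heading=right
t=2 straight(1) ⇒ x=5 y=1 heading=right

x=5 y=1 heading=right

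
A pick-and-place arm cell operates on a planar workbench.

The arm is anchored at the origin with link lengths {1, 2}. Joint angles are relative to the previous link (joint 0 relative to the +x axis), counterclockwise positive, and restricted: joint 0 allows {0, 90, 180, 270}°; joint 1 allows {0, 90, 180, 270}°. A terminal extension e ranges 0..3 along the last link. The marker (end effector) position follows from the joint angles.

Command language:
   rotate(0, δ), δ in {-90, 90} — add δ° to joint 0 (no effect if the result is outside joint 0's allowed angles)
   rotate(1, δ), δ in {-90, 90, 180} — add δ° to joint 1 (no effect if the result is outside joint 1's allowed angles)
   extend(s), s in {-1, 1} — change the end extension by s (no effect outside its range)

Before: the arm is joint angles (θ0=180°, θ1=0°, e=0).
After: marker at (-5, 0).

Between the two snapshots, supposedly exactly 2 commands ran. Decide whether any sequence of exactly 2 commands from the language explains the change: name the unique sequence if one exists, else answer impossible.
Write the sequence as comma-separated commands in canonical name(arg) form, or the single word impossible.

extend(1), extend(1)

begin: joint angles (θ0=180°, θ1=0°, e=0)
[1] after extend(1): joint angles (θ0=180°, θ1=0°, e=1)
[2] after extend(1): joint angles (θ0=180°, θ1=0°, e=2)
no other 2-command option fits: unique.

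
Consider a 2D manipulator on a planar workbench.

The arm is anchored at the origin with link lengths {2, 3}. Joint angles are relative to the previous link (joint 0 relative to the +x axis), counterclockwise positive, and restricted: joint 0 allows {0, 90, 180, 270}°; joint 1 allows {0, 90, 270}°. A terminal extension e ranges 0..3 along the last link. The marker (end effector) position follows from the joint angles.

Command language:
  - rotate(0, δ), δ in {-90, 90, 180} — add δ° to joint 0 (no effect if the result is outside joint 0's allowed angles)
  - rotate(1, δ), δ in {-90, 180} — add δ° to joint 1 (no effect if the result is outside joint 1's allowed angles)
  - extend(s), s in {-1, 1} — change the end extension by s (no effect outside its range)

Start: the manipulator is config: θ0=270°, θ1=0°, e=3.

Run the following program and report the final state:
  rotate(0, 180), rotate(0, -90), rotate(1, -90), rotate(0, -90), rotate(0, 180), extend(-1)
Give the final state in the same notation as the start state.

config: θ0=90°, θ1=270°, e=2

start: config: θ0=270°, θ1=0°, e=3
step 1 (rotate(0, 180)): config: θ0=90°, θ1=0°, e=3
step 2 (rotate(0, -90)): config: θ0=0°, θ1=0°, e=3
step 3 (rotate(1, -90)): config: θ0=0°, θ1=270°, e=3
step 4 (rotate(0, -90)): config: θ0=270°, θ1=270°, e=3
step 5 (rotate(0, 180)): config: θ0=90°, θ1=270°, e=3
step 6 (extend(-1)): config: θ0=90°, θ1=270°, e=2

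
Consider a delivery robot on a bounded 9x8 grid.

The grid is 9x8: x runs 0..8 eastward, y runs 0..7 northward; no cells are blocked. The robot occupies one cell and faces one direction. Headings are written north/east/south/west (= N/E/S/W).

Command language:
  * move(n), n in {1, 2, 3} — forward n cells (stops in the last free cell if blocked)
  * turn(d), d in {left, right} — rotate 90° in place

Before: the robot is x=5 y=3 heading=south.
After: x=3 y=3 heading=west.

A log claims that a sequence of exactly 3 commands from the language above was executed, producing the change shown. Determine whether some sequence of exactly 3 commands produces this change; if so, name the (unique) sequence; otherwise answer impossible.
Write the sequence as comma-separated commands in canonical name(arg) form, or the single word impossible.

turn(right), move(1), move(1)

key: running move(1) before turn(right) would end elsewhere — order is forced
begin: x=5 y=3 heading=south
t=1 turn(right) ⇒ x=5 y=3 heading=west
t=2 move(1) ⇒ x=4 y=3 heading=west
t=3 move(1) ⇒ x=3 y=3 heading=west
all 125 alternatives checked — unique.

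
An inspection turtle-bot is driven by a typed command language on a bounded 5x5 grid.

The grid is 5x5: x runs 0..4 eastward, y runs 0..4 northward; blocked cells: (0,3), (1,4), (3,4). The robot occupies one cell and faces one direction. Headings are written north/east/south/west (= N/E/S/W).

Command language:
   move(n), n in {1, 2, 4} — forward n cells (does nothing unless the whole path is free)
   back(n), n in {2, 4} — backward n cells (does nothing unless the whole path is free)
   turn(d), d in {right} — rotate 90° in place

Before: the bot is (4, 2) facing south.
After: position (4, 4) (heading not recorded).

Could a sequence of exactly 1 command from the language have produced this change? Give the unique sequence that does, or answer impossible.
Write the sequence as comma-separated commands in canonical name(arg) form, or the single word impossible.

back(2)

start: (4, 2) facing south
step 1 (back(2)): (4, 4) facing south
uniquely the one of 6 1-step routes that fits.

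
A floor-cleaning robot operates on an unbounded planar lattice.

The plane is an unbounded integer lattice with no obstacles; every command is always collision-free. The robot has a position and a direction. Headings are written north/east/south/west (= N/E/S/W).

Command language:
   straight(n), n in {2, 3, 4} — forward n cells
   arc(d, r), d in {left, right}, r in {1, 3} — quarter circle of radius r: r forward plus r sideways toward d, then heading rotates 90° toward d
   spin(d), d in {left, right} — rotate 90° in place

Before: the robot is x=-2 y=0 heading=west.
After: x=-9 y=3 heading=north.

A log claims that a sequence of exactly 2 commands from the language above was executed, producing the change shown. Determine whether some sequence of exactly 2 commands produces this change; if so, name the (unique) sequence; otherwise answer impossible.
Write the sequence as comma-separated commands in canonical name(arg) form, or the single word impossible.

key: position moved to (-9,3) AND the heading swung to N — translation plus rotation needed
initial: x=-2 y=0 heading=west
[1] after straight(4): x=-6 y=0 heading=west
[2] after arc(right, 3): x=-9 y=3 heading=north
uniquely the one of 81 2-step routes that fits.

straight(4), arc(right, 3)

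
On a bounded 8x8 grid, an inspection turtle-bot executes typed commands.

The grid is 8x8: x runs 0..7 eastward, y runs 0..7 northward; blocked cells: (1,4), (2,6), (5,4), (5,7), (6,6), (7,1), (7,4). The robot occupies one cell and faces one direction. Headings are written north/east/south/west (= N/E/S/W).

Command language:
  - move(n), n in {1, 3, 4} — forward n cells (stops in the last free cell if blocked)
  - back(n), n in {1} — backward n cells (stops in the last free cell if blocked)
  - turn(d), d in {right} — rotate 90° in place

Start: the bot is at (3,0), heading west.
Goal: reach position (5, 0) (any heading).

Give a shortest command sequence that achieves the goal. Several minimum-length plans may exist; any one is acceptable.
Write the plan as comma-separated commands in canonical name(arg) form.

start: at (3,0), heading west
1. back(1) → at (4,0), heading west
2. back(1) → at (5,0), heading west
nothing shorter than 2 reaches the goal.

back(1), back(1)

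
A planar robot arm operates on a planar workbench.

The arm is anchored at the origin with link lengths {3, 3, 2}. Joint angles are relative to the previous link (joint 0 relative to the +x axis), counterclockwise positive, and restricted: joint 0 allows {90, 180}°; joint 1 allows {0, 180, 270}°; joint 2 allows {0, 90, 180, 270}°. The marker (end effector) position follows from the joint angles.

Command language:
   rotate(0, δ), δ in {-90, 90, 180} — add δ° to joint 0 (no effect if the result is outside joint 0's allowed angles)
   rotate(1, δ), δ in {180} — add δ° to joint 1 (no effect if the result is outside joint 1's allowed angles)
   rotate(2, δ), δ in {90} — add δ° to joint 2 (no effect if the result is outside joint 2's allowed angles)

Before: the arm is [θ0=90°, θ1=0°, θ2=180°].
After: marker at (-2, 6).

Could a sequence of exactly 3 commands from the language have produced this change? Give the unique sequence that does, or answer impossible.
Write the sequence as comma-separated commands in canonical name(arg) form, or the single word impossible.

rotate(2, 90), rotate(2, 90), rotate(2, 90)

begin: [θ0=90°, θ1=0°, θ2=180°]
[1] after rotate(2, 90): [θ0=90°, θ1=0°, θ2=270°]
[2] after rotate(2, 90): [θ0=90°, θ1=0°, θ2=0°]
[3] after rotate(2, 90): [θ0=90°, θ1=0°, θ2=90°]
no rival 3-sequence matches.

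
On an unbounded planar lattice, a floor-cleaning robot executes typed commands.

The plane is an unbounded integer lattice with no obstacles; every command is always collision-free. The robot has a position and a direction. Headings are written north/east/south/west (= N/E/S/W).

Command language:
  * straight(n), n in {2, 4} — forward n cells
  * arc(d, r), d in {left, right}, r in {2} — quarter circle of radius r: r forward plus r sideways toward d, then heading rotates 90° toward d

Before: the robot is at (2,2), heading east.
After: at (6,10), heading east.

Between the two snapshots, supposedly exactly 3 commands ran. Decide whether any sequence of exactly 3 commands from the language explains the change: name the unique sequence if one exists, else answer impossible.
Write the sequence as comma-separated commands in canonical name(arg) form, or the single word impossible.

key: running arc(right, 2) before arc(left, 2) would end elsewhere — order is forced
start: at (2,2), heading east
step 1 (arc(left, 2)): at (4,4), heading north
step 2 (straight(4)): at (4,8), heading north
step 3 (arc(right, 2)): at (6,10), heading east
all 64 alternatives checked — unique.

arc(left, 2), straight(4), arc(right, 2)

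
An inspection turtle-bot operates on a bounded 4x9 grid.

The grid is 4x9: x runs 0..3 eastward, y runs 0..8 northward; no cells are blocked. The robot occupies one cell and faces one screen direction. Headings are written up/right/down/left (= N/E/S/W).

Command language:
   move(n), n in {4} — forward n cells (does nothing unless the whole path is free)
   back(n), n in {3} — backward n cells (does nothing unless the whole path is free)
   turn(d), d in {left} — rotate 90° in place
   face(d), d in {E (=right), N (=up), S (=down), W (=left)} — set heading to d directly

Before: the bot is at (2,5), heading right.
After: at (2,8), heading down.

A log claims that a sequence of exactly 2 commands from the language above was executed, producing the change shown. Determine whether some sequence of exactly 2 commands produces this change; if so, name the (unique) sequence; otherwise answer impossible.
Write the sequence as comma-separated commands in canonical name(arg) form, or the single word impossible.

face(S), back(3)

key: running back(3) before face(S) would end elsewhere — order is forced
initial: at (2,5), heading right
[1] after face(S): at (2,5), heading down
[2] after back(3): at (2,8), heading down
no rival 2-sequence matches.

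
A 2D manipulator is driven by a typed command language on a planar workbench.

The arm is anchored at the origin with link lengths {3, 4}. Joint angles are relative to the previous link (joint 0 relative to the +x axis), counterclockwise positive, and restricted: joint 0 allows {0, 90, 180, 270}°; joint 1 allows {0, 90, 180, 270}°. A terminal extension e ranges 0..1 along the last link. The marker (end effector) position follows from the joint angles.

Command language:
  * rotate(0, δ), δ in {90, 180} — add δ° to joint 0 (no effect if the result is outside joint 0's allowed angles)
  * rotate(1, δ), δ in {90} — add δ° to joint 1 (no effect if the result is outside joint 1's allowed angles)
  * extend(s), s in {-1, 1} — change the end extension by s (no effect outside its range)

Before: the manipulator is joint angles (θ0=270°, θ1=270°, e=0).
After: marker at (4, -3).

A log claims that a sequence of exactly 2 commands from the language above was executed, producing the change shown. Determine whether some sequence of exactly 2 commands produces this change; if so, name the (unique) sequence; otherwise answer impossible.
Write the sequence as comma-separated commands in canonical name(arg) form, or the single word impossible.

initial: joint angles (θ0=270°, θ1=270°, e=0)
t=1 rotate(1, 90) ⇒ joint angles (θ0=270°, θ1=0°, e=0)
t=2 rotate(1, 90) ⇒ joint angles (θ0=270°, θ1=90°, e=0)
uniquely the one of 25 2-step routes that fits.

rotate(1, 90), rotate(1, 90)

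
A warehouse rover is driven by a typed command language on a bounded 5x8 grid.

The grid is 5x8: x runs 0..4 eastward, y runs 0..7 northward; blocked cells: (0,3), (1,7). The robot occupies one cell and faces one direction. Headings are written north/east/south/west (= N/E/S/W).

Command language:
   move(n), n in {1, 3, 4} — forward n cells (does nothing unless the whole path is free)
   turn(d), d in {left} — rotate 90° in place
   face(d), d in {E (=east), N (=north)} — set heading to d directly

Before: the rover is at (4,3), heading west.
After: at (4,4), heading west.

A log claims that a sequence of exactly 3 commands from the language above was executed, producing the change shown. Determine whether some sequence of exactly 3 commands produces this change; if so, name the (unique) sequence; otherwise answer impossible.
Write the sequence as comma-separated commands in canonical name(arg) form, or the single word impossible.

key: running turn(left) before face(N) would end elsewhere — order is forced
t0: at (4,3), heading west
1. face(N) → at (4,3), heading north
2. move(1) → at (4,4), heading north
3. turn(left) → at (4,4), heading west
no rival 3-sequence matches.

face(N), move(1), turn(left)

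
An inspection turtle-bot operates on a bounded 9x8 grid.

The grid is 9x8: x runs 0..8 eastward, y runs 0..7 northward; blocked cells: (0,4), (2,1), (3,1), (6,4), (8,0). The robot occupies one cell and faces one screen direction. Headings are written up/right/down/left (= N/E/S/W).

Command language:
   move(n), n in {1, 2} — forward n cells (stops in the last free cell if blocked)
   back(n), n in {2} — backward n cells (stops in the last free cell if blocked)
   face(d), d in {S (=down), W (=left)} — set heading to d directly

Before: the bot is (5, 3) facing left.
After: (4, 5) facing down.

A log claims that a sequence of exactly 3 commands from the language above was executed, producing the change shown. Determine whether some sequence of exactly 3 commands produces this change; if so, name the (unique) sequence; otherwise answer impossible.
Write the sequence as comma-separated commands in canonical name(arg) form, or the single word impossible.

key: running back(2) before move(1) would end elsewhere — order is forced
from: (5, 3) facing left
[1] after move(1): (4, 3) facing left
[2] after face(S): (4, 3) facing down
[3] after back(2): (4, 5) facing down
uniquely the one of 125 3-step routes that fits.

move(1), face(S), back(2)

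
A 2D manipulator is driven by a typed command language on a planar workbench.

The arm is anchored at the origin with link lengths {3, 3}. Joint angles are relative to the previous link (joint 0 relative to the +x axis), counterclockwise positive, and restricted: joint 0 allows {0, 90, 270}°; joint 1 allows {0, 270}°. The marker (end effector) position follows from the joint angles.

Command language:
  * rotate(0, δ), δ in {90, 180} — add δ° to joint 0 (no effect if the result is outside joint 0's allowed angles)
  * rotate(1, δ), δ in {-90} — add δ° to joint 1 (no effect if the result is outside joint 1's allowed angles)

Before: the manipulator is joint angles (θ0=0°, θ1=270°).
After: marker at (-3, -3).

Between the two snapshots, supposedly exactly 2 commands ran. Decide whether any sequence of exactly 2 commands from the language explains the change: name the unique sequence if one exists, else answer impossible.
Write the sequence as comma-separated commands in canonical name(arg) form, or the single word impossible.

rotate(0, 90), rotate(0, 180)

key: order matters: swapping rotate(0, 90) and rotate(0, 180) lands elsewhere
start: joint angles (θ0=0°, θ1=270°)
1. rotate(0, 90) → joint angles (θ0=90°, θ1=270°)
2. rotate(0, 180) → joint angles (θ0=270°, θ1=270°)
no other 2-command option fits: unique.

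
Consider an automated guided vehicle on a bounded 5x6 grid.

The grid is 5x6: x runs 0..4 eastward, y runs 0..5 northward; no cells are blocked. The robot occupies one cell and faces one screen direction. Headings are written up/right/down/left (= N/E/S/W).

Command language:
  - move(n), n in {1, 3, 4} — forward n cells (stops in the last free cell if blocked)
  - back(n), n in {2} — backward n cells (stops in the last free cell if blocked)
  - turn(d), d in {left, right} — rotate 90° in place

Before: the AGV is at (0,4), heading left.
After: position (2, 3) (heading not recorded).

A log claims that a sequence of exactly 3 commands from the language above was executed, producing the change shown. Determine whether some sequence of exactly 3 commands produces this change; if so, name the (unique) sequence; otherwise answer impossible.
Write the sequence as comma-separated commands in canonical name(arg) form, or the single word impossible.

back(2), turn(left), move(1)

key: running move(1) before back(2) would end elsewhere — order is forced
t0: at (0,4), heading left
[1] after back(2): at (2,4), heading left
[2] after turn(left): at (2,4), heading down
[3] after move(1): at (2,3), heading down
uniquely the one of 216 3-step routes that fits.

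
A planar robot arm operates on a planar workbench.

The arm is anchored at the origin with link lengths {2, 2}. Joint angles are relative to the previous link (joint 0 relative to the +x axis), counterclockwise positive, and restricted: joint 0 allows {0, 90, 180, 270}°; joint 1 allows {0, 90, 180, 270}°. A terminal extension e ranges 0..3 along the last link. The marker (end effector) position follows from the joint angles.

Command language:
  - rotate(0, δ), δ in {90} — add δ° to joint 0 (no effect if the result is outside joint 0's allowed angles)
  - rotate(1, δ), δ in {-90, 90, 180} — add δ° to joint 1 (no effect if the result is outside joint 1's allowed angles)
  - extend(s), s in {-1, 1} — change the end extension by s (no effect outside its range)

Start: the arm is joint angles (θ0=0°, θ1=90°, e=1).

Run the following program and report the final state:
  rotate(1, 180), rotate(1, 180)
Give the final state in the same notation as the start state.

start: joint angles (θ0=0°, θ1=90°, e=1)
step 1 (rotate(1, 180)): joint angles (θ0=0°, θ1=270°, e=1)
step 2 (rotate(1, 180)): joint angles (θ0=0°, θ1=90°, e=1)

joint angles (θ0=0°, θ1=90°, e=1)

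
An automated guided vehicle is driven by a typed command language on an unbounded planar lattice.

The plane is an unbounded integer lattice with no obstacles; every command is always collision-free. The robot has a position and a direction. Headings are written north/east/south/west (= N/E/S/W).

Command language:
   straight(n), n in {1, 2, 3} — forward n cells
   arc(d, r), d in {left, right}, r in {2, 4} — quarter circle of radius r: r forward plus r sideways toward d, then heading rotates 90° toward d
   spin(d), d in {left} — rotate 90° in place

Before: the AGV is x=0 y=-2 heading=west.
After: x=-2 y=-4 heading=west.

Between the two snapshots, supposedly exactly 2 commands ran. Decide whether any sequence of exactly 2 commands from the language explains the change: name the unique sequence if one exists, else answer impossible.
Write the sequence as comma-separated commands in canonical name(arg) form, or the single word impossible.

key: still facing W at the end — net rotation zero over 2 steps
t0: x=0 y=-2 heading=west
[1] after spin(left): x=0 y=-2 heading=south
[2] after arc(right, 2): x=-2 y=-4 heading=west
no rival 2-sequence matches.

spin(left), arc(right, 2)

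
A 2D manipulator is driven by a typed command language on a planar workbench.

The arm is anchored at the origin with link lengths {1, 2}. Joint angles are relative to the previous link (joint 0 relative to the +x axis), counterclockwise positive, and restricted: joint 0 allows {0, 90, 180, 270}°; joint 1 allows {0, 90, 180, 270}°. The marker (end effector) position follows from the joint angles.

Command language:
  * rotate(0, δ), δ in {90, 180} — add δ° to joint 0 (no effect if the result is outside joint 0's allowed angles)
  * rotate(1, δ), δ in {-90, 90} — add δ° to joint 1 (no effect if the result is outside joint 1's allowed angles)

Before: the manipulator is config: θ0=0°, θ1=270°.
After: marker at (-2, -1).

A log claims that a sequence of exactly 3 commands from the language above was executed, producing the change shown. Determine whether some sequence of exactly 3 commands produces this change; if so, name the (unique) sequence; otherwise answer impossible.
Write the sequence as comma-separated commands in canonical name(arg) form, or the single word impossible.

rotate(0, 90), rotate(0, 90), rotate(0, 90)

from: config: θ0=0°, θ1=270°
[1] after rotate(0, 90): config: θ0=90°, θ1=270°
[2] after rotate(0, 90): config: θ0=180°, θ1=270°
[3] after rotate(0, 90): config: θ0=270°, θ1=270°
no rival 3-sequence matches.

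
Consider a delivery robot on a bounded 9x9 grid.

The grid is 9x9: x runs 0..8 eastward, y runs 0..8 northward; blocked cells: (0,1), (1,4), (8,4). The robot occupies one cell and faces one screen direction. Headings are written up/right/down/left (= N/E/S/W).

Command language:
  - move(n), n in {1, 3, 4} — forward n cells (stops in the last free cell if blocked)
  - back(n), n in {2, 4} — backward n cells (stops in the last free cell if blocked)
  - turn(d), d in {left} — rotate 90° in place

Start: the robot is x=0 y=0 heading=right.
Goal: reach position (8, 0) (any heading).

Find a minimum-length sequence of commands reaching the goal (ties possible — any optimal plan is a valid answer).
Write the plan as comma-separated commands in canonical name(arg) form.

initial: x=0 y=0 heading=right
1. move(4) → x=4 y=0 heading=right
2. move(4) → x=8 y=0 heading=right
shorter routes all fall short; 2 is best.

move(4), move(4)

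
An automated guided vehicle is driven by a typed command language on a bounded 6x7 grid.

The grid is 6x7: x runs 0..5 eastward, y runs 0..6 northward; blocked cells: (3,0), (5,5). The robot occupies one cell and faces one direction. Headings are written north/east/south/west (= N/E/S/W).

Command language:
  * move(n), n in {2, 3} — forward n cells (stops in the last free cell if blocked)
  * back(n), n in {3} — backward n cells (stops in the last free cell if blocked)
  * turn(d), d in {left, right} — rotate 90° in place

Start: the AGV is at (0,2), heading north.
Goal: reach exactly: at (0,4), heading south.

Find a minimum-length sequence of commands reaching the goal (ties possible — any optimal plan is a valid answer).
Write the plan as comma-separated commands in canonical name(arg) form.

move(2), turn(right), turn(right)

t0: at (0,2), heading north
t=1 move(2) ⇒ at (0,4), heading north
t=2 turn(right) ⇒ at (0,4), heading east
t=3 turn(right) ⇒ at (0,4), heading south
no 2-step plan works, so 3 is optimal.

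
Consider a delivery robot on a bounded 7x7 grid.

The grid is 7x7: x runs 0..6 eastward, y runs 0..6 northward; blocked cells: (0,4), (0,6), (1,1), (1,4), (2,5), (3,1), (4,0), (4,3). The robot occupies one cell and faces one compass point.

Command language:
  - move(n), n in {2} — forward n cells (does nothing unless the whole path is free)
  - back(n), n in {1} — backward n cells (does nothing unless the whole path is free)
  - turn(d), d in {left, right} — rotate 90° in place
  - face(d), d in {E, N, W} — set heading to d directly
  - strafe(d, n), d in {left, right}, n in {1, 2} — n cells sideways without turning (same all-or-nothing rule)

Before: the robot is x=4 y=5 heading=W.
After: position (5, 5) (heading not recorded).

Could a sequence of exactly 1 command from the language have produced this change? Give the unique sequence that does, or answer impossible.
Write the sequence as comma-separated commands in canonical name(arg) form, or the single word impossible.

back(1)

t0: x=4 y=5 heading=W
t=1 back(1) ⇒ x=5 y=5 heading=W
no other 1-command option fits: unique.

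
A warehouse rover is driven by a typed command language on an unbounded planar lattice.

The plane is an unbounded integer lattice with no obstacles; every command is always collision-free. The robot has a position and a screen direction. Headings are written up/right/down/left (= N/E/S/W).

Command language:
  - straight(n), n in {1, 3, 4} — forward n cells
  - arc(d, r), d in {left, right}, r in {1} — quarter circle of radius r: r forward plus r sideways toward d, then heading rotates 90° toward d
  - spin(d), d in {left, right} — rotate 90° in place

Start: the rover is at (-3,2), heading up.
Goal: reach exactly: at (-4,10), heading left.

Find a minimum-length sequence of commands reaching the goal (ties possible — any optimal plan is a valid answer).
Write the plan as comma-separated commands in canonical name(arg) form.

from: at (-3,2), heading up
1. straight(4) → at (-3,6), heading up
2. straight(3) → at (-3,9), heading up
3. arc(left, 1) → at (-4,10), heading left
no 2-step plan works, so 3 is optimal.

straight(4), straight(3), arc(left, 1)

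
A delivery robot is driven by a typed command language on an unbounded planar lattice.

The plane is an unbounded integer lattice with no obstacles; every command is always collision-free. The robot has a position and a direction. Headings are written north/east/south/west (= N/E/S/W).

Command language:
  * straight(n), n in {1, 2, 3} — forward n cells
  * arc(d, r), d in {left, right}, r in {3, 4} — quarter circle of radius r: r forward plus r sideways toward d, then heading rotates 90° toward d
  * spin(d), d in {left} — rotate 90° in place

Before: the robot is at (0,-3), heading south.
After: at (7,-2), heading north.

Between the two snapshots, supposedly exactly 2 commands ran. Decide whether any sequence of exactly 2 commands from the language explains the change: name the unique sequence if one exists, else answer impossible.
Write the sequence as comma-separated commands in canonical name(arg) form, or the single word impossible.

arc(left, 3), arc(left, 4)

key: position moved to (7,-2) AND the heading swung to N — translation plus rotation needed
start: at (0,-3), heading south
1. arc(left, 3) → at (3,-6), heading east
2. arc(left, 4) → at (7,-2), heading north
uniquely the one of 64 2-step routes that fits.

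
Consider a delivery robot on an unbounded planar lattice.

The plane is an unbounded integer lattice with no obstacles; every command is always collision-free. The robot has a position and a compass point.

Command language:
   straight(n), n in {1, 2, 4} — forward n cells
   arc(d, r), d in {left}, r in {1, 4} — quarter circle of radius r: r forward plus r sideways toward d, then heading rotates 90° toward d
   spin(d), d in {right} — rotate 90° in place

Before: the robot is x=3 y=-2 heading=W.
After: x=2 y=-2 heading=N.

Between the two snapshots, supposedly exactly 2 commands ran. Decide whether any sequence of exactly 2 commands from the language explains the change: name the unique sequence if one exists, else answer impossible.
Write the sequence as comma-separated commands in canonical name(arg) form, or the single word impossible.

key: order matters: swapping straight(1) and spin(right) lands elsewhere
start: x=3 y=-2 heading=W
[1] after straight(1): x=2 y=-2 heading=W
[2] after spin(right): x=2 y=-2 heading=N
all 36 alternatives checked — unique.

straight(1), spin(right)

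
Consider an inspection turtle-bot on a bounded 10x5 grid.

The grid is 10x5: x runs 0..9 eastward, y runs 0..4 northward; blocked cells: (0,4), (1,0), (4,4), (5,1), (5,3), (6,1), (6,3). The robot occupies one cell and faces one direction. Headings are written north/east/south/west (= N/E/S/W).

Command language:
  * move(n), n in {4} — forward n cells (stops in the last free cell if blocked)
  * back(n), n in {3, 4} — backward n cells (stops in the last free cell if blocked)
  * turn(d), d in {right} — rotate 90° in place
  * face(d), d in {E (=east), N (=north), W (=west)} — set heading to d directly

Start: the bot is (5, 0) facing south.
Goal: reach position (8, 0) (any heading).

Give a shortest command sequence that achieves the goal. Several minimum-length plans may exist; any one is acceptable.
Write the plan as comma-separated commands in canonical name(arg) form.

face(W), back(3)

start: (5, 0) facing south
[1] after face(W): (5, 0) facing west
[2] after back(3): (8, 0) facing west
shorter routes all fall short; 2 is best.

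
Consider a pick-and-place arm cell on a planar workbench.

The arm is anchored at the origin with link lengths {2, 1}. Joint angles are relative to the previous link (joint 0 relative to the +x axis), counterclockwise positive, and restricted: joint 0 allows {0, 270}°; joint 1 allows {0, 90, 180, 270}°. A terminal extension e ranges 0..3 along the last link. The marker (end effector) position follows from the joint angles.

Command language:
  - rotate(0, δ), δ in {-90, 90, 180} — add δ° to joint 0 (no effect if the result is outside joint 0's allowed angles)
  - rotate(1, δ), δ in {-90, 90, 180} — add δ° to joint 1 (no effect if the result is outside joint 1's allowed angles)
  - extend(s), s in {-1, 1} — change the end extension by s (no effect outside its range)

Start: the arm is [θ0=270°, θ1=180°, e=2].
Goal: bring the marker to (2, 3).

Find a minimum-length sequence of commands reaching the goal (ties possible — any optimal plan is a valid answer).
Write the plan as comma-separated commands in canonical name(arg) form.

from: [θ0=270°, θ1=180°, e=2]
t=1 rotate(1, -90) ⇒ [θ0=270°, θ1=90°, e=2]
t=2 rotate(0, 90) ⇒ [θ0=0°, θ1=90°, e=2]
nothing shorter than 2 reaches the goal.

rotate(1, -90), rotate(0, 90)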